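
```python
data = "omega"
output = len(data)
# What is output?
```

Trace:
`data = "omega"` → data = 'omega'
`output = len(data)` → output = 5
So output = 5

Answer: 5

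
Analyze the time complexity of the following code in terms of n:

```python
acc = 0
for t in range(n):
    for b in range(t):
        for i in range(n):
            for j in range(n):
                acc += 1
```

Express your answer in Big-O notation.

Each loop level contributes: n × n × n × n. Multiplying the contributions gives O(n^4).

Answer: O(n^4)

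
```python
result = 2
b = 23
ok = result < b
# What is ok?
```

Trace:
`result = 2` → result = 2
`b = 23` → b = 23
`ok = result < b` → ok = True
So ok = True

Answer: True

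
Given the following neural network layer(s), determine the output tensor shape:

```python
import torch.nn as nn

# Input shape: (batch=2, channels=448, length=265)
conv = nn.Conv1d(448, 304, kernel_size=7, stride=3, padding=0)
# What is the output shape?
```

Input: (2, 448, 265) -> Output: (2, 304, 87)

Answer: (2, 304, 87)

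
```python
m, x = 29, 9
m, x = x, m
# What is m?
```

Trace:
`m, x = 29, 9` → m = 29; x = 9
`m, x = x, m` → m = 9; x = 29
So m = 9

Answer: 9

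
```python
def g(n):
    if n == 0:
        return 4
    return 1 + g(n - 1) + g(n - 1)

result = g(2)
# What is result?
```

g(n) = 1 + 2·g(n-1), g(0)=4. Closed form: (4+1)·2^2 - 1 = 19.

Answer: 19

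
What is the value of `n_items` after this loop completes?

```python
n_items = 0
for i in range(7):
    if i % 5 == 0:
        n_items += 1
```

Count numbers divisible by 5 in range(7)
`n_items` takes the values: 0 → 1 → 2

Answer: 2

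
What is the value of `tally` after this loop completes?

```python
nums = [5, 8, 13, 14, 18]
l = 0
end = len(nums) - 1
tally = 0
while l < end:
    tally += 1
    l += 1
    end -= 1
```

Iterations until pointers meet (list length 5)
`tally` takes the values: 0 → 1 → 2

Answer: 2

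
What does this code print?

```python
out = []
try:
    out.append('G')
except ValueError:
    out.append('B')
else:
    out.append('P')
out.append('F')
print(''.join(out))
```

Execution trace: 'G' (try body, no exception) → 'P' (else) → 'F' (after the try/except). Output: GPF

Answer: GPF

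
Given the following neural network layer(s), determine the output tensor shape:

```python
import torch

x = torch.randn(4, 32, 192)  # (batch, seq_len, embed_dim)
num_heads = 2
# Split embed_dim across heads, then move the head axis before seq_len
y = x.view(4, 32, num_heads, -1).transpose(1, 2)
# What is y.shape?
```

Input: (4, 32, 192) -> head_dim = 192 // 2 = 96; after view: (4, 32, 2, 96) -> after transpose(1, 2): (4, 2, 32, 96) -> Output: (4, 2, 32, 96)

Answer: (4, 2, 32, 96)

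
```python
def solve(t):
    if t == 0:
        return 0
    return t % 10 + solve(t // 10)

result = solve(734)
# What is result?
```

Sum of digits of 734: 4 + 3 + 7 = 14

Answer: 14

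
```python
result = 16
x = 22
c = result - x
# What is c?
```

Trace:
`result = 16` → result = 16
`x = 22` → x = 22
`c = result - x` → c = -6
So c = -6

Answer: -6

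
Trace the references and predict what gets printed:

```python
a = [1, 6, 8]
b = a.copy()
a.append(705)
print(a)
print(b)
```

Key concept: list.copy() creates independent copy.
Step by step:
`a = [1, 6, 8]` → a = [1, 6, 8]
`b = a.copy()` → b = [1, 6, 8]
`a.append(705)` → a = [1, 6, 8, 705]
`print(a)` → prints [1, 6, 8, 705]
`print(b)` → prints [1, 6, 8]

Answer:
[1, 6, 8, 705]
[1, 6, 8]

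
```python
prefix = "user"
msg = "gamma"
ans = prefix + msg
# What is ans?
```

Trace:
`prefix = "user"` → prefix = 'user'
`msg = "gamma"` → msg = 'gamma'
`ans = prefix + msg` → ans = 'usergamma'
So ans = 'usergamma'

Answer: 'usergamma'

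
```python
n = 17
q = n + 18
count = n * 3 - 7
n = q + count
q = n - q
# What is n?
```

Trace:
`n = 17` → n = 17
`q = n + 18` → q = 35
`count = n * 3 - 7` → count = 44
`n = q + count` → n = 79
`q = n - q` → q = 44
So n = 79

Answer: 79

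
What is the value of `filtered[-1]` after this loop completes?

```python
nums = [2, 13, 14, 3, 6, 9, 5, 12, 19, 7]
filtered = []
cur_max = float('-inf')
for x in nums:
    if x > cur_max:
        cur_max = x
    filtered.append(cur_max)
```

Running max ends at 19
`filtered` takes the values: [] → [2] → [2, 13] → [2, 13, 14] → [2, 13, 14, 14] → [2, 13, 14, 14, 14] → [2, 13, 14, 14, 14, 14] → [2, 13, 14, 14, 14, 14, 14] → [2, 13, 14, 14, 14, 14, 14, 14] → [2, 13, 14, 14, 14, 14, 14, 14, 19] → [2, 13, 14, 14, 14, 14, 14, 14, 19, 19]
So `filtered[-1]` = 19

Answer: 19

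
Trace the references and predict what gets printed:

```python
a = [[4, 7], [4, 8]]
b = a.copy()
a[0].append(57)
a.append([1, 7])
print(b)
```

Key concept: shallow copy with nested lists.
Step by step:
`a = [[4, 7], [4, 8]]` → a = [[4, 7], [4, 8]]
`b = a.copy()` → b = [[4, 7], [4, 8]]
`a[0].append(57)` → a = [[4, 7, 57], [4, 8]]; b = [[4, 7, 57], [4, 8]]
`a.append([1, 7])` → a = [[4, 7, 57], [4, 8], [1, 7]]
`print(b)` → prints [[4, 7, 57], [4, 8]]

Answer: [[4, 7, 57], [4, 8]]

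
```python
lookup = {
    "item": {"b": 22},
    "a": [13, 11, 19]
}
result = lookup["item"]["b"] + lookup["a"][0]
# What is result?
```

Trace:
`lookup = { ...` → lookup = {'item': {'b': 22}, 'a': [13, 11, 19]}
`result = lookup["item"]["b"] + lookup["a"][0]` → result = 35
So result = 35

Answer: 35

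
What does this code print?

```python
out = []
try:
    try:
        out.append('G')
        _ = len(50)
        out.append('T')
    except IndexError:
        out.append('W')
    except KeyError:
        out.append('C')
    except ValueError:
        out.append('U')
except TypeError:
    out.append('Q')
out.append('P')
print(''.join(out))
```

Execution trace: 'G' (inner try body) → 'Q' (outer except TypeError) → 'P' (after the try/except). Output: GQP

Answer: GQP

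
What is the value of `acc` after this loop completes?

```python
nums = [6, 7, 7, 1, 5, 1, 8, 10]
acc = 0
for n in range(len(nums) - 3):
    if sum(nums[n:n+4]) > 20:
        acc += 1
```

Count windows with sum > 20
`acc` takes the values: 0 → 1 → 2

Answer: 2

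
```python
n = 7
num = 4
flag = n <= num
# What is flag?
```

Trace:
`n = 7` → n = 7
`num = 4` → num = 4
`flag = n <= num` → flag = False
So flag = False

Answer: False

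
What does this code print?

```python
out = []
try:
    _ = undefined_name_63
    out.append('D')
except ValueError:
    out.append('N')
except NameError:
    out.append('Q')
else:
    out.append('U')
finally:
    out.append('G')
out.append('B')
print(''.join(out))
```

Execution trace: 'Q' (except NameError) → 'G' (finally) → 'B' (after the try/except). Output: QGB

Answer: QGB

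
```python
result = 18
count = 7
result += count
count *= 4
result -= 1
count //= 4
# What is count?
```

Trace:
`result = 18` → result = 18
`count = 7` → count = 7
`result += count` → result = 25
`count *= 4` → count = 28
`result -= 1` → result = 24
`count //= 4` → count = 7
So count = 7

Answer: 7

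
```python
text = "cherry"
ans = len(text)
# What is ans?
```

Trace:
`text = "cherry"` → text = 'cherry'
`ans = len(text)` → ans = 6
So ans = 6

Answer: 6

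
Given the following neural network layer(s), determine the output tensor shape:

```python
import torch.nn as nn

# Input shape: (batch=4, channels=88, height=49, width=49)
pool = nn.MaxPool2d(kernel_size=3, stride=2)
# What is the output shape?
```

Input: (4, 88, 49, 49) -> Output: (4, 88, 24, 24)

Answer: (4, 88, 24, 24)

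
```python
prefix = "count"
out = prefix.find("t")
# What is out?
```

Trace:
`prefix = "count"` → prefix = 'count'
`out = prefix.find("t")` → out = 4
So out = 4

Answer: 4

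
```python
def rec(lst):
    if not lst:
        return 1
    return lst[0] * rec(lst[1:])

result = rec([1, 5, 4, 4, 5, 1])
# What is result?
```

Product over [1, 5, 4, 4, 5, 1] = 1 * 5 * 4 * 4 * 5 * 1 = 400

Answer: 400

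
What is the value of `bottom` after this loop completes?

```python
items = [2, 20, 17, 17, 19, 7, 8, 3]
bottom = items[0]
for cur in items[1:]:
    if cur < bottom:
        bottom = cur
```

Minimum of [2, 20, 17, 17, 19, 7, 8, 3]
`bottom` takes the values: 2

Answer: 2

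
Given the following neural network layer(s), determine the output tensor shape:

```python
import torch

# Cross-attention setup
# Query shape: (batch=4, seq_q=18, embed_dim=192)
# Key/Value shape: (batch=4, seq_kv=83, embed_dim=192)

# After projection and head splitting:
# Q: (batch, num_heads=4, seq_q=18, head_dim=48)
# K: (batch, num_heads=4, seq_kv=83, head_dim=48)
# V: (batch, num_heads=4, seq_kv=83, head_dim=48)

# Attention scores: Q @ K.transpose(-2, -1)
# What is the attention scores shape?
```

Input: (4, 18, 192) -> Output: (4, 4, 18, 83)

Answer: (4, 4, 18, 83)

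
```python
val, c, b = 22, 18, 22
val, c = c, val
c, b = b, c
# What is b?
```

Trace:
`val, c, b = 22, 18, 22` → val = 22; c = 18; b = 22
`val, c = c, val` → val = 18; c = 22
`c, b = b, c` → c = 22; b = 22
So b = 22

Answer: 22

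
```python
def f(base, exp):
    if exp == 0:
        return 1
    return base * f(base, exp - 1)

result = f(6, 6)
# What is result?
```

f(6, 6) = 6 * 6 * 6 * 6 * 6 * 6 = 46656

Answer: 46656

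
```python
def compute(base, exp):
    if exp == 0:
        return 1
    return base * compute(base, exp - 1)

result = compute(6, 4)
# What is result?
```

compute(6, 4) = 6 * 6 * 6 * 6 = 1296

Answer: 1296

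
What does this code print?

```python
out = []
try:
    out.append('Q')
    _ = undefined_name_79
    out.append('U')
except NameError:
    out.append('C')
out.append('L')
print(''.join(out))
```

Execution trace: 'Q' (try body) → 'C' (except NameError) → 'L' (after the try/except). Output: QCL

Answer: QCL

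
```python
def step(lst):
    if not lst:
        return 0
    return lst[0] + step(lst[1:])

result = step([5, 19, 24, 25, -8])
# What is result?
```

5 + 19 + 24 + 25 + (-8) + 0 = 65

Answer: 65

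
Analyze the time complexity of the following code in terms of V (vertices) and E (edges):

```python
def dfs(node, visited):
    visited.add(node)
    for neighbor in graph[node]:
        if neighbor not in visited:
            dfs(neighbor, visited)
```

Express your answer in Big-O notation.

This is Depth-first search (recursive). Time complexity: O(V + E).

Answer: O(V + E)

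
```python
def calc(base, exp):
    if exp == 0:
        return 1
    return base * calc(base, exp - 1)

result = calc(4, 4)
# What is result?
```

calc(4, 4) = 4 * 4 * 4 * 4 = 256

Answer: 256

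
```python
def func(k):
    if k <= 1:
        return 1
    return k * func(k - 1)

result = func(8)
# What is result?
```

func(8) = 8 * 7 * 6 * 5 * 4 * 3 * 2 * 1 = 40320

Answer: 40320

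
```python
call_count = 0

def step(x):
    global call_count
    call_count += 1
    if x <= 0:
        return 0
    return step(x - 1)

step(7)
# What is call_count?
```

Linear recursion stepping by 1: 8 calls from x=7 down to ≤0.

Answer: 8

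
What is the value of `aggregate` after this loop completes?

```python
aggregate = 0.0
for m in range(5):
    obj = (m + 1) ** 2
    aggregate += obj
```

Sum of squared losses 1² + 2² + ... + 5²
`aggregate` takes the values: 0.0 → 1.0 → 5.0 → 14.0 → 30.0 → 55.0

Answer: 55.0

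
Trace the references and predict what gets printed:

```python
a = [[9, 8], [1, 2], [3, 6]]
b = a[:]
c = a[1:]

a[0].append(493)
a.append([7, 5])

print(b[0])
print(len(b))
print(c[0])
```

Key concept: slice with nested mutation.
Step by step:
`a = [[9, 8], [1, 2], [3, 6]]` → a = [[9, 8], [1, 2], [3, 6]]
`b = a[:]` → b = [[9, 8], [1, 2], [3, 6]]
`c = a[1:]` → c = [[1, 2], [3, 6]]
`a[0].append(493)` → a = [[9, 8, 493], [1, 2], [3, 6]]; b = [[9, 8, 493], [1, 2], [3, 6]]
`a.append([7, 5])` → a = [[9, 8, 493], [1, 2], [3, 6], [7, 5]]
`print(b[0])` → prints [9, 8, 493]
`print(len(b))` → prints 3
`print(c[0])` → prints [1, 2]

Answer:
[9, 8, 493]
3
[1, 2]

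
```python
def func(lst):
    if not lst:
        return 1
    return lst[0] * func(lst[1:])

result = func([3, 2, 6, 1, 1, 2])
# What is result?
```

Product over [3, 2, 6, 1, 1, 2] = 3 * 2 * 6 * 1 * 1 * 2 = 72

Answer: 72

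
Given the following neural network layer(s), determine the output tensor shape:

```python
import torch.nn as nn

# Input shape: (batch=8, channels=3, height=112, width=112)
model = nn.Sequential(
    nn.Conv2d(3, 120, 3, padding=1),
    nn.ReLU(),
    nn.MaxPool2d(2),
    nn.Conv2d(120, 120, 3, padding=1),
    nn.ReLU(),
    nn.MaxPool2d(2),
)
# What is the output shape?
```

Input: (8, 3, 112, 112) -> after first Conv2d: (8, 120, 112, 112) -> after first MaxPool2d: (8, 120, 56, 56) -> after second Conv2d: (8, 120, 56, 56) -> Output: (8, 120, 28, 28)

Answer: (8, 120, 28, 28)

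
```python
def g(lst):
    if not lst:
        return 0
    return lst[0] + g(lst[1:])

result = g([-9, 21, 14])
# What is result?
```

(-9) + 21 + 14 + 0 = 26

Answer: 26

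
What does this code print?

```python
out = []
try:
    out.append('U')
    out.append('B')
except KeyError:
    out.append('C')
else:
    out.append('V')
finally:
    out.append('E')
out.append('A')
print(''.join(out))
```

Execution trace: 'U' (try body) → 'B' (try body, no exception) → 'V' (else) → 'E' (finally) → 'A' (after the try/except). Output: UBVEA

Answer: UBVEA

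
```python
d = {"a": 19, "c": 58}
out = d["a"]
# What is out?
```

Trace:
`d = {"a": 19, "c": 58}` → d = {'a': 19, 'c': 58}
`out = d["a"]` → out = 19
So out = 19

Answer: 19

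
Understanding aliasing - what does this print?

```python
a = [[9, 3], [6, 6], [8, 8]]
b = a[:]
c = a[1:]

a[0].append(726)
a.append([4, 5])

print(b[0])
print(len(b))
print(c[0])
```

Key concept: slice with nested mutation.
Step by step:
`a = [[9, 3], [6, 6], [8, 8]]` → a = [[9, 3], [6, 6], [8, 8]]
`b = a[:]` → b = [[9, 3], [6, 6], [8, 8]]
`c = a[1:]` → c = [[6, 6], [8, 8]]
`a[0].append(726)` → a = [[9, 3, 726], [6, 6], [8, 8]]; b = [[9, 3, 726], [6, 6], [8, 8]]
`a.append([4, 5])` → a = [[9, 3, 726], [6, 6], [8, 8], [4, 5]]
`print(b[0])` → prints [9, 3, 726]
`print(len(b))` → prints 3
`print(c[0])` → prints [6, 6]

Answer:
[9, 3, 726]
3
[6, 6]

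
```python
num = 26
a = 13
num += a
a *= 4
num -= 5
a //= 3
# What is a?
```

Trace:
`num = 26` → num = 26
`a = 13` → a = 13
`num += a` → num = 39
`a *= 4` → a = 52
`num -= 5` → num = 34
`a //= 3` → a = 17
So a = 17

Answer: 17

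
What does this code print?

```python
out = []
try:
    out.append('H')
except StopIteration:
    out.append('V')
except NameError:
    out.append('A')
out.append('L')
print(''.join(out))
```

Execution trace: 'H' (try body, no exception) → 'L' (after the try/except). Output: HL

Answer: HL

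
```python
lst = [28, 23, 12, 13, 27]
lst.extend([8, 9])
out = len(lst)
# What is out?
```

Trace:
`lst = [28, 23, 12, 13, 27]` → lst = [28, 23, 12, 13, 27]
`lst.extend([8, 9])` → lst = [28, 23, 12, 13, 27, 8, 9]
`out = len(lst)` → out = 7
So out = 7

Answer: 7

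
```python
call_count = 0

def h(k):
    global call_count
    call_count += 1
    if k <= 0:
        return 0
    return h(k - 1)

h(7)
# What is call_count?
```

Linear recursion stepping by 1: 8 calls from k=7 down to ≤0.

Answer: 8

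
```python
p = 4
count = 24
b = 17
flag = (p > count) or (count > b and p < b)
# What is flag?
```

Trace:
`p = 4` → p = 4
`count = 24` → count = 24
`b = 17` → b = 17
`flag = (p > count) or (count > b and p < b)` → flag = True
So flag = True

Answer: True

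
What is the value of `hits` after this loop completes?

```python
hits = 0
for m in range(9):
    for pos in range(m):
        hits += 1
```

Triangle number: 0+1+2+...+8
`hits` takes the values: 0 → 1 → 2 → 3 → 4 → 5 → 6 → 7 → 8 → 9 → 10 → 11 → 12 → 13 → 14 → 15 → 16 → 17 → 18 → 19 → 20 → 21 → 22 → 23 → 24 → 25 → 26 → 27 → 28 → 29 → 30 → 31 → 32 → 33 → 34 → 35 → 36

Answer: 36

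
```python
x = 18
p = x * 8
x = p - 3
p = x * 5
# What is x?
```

Trace:
`x = 18` → x = 18
`p = x * 8` → p = 144
`x = p - 3` → x = 141
`p = x * 5` → p = 705
So x = 141

Answer: 141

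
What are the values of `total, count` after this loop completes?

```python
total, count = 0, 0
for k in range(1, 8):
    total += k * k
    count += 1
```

Sum of squares and count
`total, count` takes the values: (0, 0) → (1, 0) → (1, 1) → (5, 1) → (5, 2) → (14, 2) → (14, 3) → (30, 3) → (30, 4) → (55, 4) → (55, 5) → (91, 5) → (91, 6) → (140, 6) → (140, 7)

Answer: 140, 7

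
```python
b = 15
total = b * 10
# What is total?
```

Trace:
`b = 15` → b = 15
`total = b * 10` → total = 150
So total = 150

Answer: 150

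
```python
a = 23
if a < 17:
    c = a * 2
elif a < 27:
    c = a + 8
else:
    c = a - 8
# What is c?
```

Trace:
`a = 23` → a = 23
`if a < 17: ...` → a < 17 is False, a < 27 is True → c = 31
So c = 31

Answer: 31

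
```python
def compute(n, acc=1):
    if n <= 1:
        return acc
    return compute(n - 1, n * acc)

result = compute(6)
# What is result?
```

Accumulator trace (n, acc): (6, 1) -> (5, 6) -> (4, 30) -> (3, 120) -> (2, 360) -> (1, 720) -> return 720

Answer: 720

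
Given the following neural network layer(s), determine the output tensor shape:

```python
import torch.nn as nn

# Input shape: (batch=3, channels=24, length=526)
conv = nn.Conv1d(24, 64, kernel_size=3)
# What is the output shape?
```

Input: (3, 24, 526) -> Output: (3, 64, 524)

Answer: (3, 64, 524)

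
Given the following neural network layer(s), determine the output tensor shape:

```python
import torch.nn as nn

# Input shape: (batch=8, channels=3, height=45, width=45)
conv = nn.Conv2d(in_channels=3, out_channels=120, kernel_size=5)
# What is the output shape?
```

Input: (8, 3, 45, 45) -> Output: (8, 120, 41, 41)

Answer: (8, 120, 41, 41)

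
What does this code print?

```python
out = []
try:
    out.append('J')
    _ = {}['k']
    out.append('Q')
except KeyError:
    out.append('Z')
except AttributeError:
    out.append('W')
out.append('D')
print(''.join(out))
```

Execution trace: 'J' (try body) → 'Z' (except KeyError) → 'D' (after the try/except). Output: JZD

Answer: JZD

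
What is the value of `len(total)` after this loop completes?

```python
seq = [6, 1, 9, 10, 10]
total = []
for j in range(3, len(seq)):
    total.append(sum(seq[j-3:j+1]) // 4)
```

Number of 4-element averages
`total` takes the values: [] → [6] → [6, 7]
So `len(total)` = 2

Answer: 2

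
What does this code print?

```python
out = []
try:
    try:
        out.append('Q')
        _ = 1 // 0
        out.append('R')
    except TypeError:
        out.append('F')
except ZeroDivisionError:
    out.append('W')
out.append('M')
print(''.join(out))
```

Execution trace: 'Q' (try body) → 'W' (outer except ZeroDivisionError) → 'M' (after the try/except). Output: QWM

Answer: QWM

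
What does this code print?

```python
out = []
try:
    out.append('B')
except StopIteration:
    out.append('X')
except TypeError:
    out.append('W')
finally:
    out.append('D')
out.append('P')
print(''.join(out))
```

Execution trace: 'B' (try body, no exception) → 'D' (finally) → 'P' (after the try/except). Output: BDP

Answer: BDP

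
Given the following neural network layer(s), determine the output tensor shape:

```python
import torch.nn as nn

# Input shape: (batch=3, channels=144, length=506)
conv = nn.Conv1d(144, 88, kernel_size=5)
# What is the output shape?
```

Input: (3, 144, 506) -> Output: (3, 88, 502)

Answer: (3, 88, 502)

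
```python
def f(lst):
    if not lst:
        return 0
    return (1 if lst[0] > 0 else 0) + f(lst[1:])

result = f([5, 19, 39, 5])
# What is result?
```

Count of positive elements in [5, 19, 39, 5] = 4

Answer: 4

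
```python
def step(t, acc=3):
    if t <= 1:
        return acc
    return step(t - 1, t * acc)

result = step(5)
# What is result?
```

Accumulator trace (n, acc): (5, 3) -> (4, 15) -> (3, 60) -> (2, 180) -> (1, 360) -> return 360

Answer: 360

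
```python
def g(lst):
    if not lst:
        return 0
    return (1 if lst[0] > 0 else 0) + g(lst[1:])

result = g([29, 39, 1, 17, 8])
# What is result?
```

Count of positive elements in [29, 39, 1, 17, 8] = 5

Answer: 5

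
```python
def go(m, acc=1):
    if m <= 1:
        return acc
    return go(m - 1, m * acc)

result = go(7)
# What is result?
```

Accumulator trace (n, acc): (7, 1) -> (6, 7) -> (5, 42) -> (4, 210) -> (3, 840) -> (2, 2520) -> (1, 5040) -> return 5040

Answer: 5040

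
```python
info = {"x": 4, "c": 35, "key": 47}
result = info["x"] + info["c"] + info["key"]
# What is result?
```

Trace:
`info = {"x": 4, "c": 35, "key": 47}` → info = {'x': 4, 'c': 35, 'key': 47}
`result = info["x"] + info["c"] + info["key"]` → result = 86
So result = 86

Answer: 86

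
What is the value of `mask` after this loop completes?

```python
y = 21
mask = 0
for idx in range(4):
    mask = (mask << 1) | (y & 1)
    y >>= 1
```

Reverse lowest 4 bits of 21
`mask` takes the values: 0 → 1 → 2 → 5 → 10

Answer: 10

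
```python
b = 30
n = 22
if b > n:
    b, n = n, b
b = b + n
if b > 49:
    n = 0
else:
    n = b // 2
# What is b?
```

Trace:
`b = 30` → b = 30
`n = 22` → n = 22
`if b > n: ...` → b > n is True → b = 22; n = 30
`b = b + n` → b = 52
`if b > 49: ...` → b > 49 is True → n = 0
So b = 52

Answer: 52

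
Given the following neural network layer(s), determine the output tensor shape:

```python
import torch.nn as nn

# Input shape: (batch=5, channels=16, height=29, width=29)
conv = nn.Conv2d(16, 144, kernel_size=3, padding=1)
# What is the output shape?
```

Input: (5, 16, 29, 29) -> Output: (5, 144, 29, 29)

Answer: (5, 144, 29, 29)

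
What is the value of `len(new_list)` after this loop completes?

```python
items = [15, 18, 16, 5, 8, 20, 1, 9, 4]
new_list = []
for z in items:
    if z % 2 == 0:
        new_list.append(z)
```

Count even numbers in [15, 18, 16, 5, 8, 20, 1, 9, 4]
`new_list` takes the values: [] → [18] → [18, 16] → [18, 16, 8] → [18, 16, 8, 20] → [18, 16, 8, 20, 4]
So `len(new_list)` = 5

Answer: 5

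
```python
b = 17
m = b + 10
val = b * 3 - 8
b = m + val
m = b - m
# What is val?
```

Trace:
`b = 17` → b = 17
`m = b + 10` → m = 27
`val = b * 3 - 8` → val = 43
`b = m + val` → b = 70
`m = b - m` → m = 43
So val = 43

Answer: 43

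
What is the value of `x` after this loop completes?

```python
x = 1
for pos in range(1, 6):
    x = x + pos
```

Start at 1, add 1 through 5
`x` takes the values: 1 → 2 → 4 → 7 → 11 → 16

Answer: 16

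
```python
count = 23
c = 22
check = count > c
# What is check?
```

Trace:
`count = 23` → count = 23
`c = 22` → c = 22
`check = count > c` → check = True
So check = True

Answer: True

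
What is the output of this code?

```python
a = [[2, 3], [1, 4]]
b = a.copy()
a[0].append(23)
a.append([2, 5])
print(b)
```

Key concept: shallow copy with nested lists.
Step by step:
`a = [[2, 3], [1, 4]]` → a = [[2, 3], [1, 4]]
`b = a.copy()` → b = [[2, 3], [1, 4]]
`a[0].append(23)` → a = [[2, 3, 23], [1, 4]]; b = [[2, 3, 23], [1, 4]]
`a.append([2, 5])` → a = [[2, 3, 23], [1, 4], [2, 5]]
`print(b)` → prints [[2, 3, 23], [1, 4]]

Answer: [[2, 3, 23], [1, 4]]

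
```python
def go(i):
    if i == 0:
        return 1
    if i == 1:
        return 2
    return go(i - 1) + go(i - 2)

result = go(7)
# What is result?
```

Build up from base cases: go(0)=1, go(1)=2, go(2)=3, go(3)=5, go(4)=8, go(5)=13, go(6)=21, ..., go(7)=34

Answer: 34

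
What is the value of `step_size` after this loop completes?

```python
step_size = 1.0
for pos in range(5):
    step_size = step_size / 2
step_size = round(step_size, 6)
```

Halving LR 5 times: 1 / 2^5
`step_size` takes the values: 1.0 → 0.5 → 0.25 → 0.125 → 0.0625 → 0.03125

Answer: 0.03125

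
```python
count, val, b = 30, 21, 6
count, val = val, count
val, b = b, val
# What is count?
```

Trace:
`count, val, b = 30, 21, 6` → count = 30; val = 21; b = 6
`count, val = val, count` → count = 21; val = 30
`val, b = b, val` → val = 6; b = 30
So count = 21

Answer: 21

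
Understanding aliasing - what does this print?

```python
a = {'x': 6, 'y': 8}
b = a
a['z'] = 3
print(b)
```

Key concept: dict aliasing.
Step by step:
`a = {'x': 6, 'y': 8}` → a = {'x': 6, 'y': 8}
`b = a` → b = {'x': 6, 'y': 8} (same object as a)
`a['z'] = 3` → a = {'x': 6, 'y': 8, 'z': 3} (same object as b); b = {'x': 6, 'y': 8, 'z': 3} (same object as a)
`print(b)` → prints {'x': 6, 'y': 8, 'z': 3}

Answer: {'x': 6, 'y': 8, 'z': 3}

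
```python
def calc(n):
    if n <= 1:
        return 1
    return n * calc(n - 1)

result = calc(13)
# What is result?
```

calc(13) = 13 * 12 * 11 * 10 * 9 * 8 * 7 * 6 * 5 * 4 * 3 * 2 * 1 = 6227020800

Answer: 6227020800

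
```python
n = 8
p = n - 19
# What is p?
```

Trace:
`n = 8` → n = 8
`p = n - 19` → p = -11
So p = -11

Answer: -11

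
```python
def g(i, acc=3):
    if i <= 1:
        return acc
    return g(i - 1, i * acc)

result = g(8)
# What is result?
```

Accumulator trace (n, acc): (8, 3) -> (7, 24) -> (6, 168) -> (5, 1008) -> (4, 5040) -> (3, 20160) -> (2, 60480) -> (1, 120960) -> return 120960

Answer: 120960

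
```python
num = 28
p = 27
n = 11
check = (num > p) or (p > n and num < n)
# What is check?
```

Trace:
`num = 28` → num = 28
`p = 27` → p = 27
`n = 11` → n = 11
`check = (num > p) or (p > n and num < n)` → check = True
So check = True

Answer: True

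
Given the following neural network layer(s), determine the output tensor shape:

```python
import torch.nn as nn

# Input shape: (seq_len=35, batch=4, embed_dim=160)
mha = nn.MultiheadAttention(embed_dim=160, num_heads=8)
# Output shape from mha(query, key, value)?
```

Input: (35, 4, 160) -> Output: (35, 4, 160)

Answer: (35, 4, 160)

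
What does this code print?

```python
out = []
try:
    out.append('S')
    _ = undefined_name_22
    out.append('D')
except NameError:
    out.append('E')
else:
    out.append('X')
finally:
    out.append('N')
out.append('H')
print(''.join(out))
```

Execution trace: 'S' (try body) → 'E' (except NameError) → 'N' (finally) → 'H' (after the try/except). Output: SENH

Answer: SENH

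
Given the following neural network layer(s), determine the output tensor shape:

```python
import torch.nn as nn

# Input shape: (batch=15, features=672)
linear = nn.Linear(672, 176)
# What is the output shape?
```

Input: (15, 672) -> Output: (15, 176)

Answer: (15, 176)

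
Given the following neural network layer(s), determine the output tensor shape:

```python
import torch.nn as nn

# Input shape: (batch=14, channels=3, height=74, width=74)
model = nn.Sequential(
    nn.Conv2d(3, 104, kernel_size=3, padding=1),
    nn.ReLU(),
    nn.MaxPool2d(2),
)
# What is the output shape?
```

Input: (14, 3, 74, 74) -> after Conv2d: (14, 104, 74, 74) -> after ReLU: (14, 104, 74, 74) -> Output: (14, 104, 37, 37)

Answer: (14, 104, 37, 37)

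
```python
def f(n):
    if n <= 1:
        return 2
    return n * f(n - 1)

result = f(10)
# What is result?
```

f(10) = 10 * 9 * 8 * 7 * 6 * 5 * 4 * 3 * 2 * 2 = 7257600

Answer: 7257600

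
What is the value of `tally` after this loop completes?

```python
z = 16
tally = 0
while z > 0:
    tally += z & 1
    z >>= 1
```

Count set bits in 16 (binary: 0b10000)
`tally` takes the values: 0 → 1

Answer: 1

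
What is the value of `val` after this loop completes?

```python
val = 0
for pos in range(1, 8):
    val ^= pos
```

XOR of 1 to 7
`val` takes the values: 0 → 1 → 3 → 0 → 4 → 1 → 7 → 0

Answer: 0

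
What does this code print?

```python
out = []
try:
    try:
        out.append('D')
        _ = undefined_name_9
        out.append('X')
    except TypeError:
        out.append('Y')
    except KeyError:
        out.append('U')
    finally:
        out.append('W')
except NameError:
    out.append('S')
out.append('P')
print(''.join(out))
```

Execution trace: 'D' (try body) → 'W' (finally) → 'S' (outer except NameError) → 'P' (after the try/except). Output: DWSP

Answer: DWSP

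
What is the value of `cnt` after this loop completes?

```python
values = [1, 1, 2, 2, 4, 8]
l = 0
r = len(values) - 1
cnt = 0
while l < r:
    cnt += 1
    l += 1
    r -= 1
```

Iterations until pointers meet (list length 6)
`cnt` takes the values: 0 → 1 → 2 → 3

Answer: 3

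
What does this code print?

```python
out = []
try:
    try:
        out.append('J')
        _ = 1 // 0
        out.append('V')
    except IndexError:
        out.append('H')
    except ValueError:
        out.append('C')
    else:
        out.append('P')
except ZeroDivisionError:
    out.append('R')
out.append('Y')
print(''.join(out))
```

Execution trace: 'J' (try body) → 'R' (outer except ZeroDivisionError) → 'Y' (after the try/except). Output: JRY

Answer: JRY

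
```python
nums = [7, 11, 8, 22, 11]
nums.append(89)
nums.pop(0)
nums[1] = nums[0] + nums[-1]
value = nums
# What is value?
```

Trace:
`nums = [7, 11, 8, 22, 11]` → nums = [7, 11, 8, 22, 11]
`nums.append(89)` → nums = [7, 11, 8, 22, 11, 89]
`nums.pop(0)` → nums = [11, 8, 22, 11, 89]
`nums[1] = nums[0] + nums[-1]` → nums = [11, 100, 22, 11, 89]
`value = nums` → value = [11, 100, 22, 11, 89]
So value = [11, 100, 22, 11, 89]

Answer: [11, 100, 22, 11, 89]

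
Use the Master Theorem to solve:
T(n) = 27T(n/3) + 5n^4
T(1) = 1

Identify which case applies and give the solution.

a=27, b=3, f(n)=5n^4. log_3(27) = 3. Since c=4 > 3 and the regularity condition holds (27(n/3)^4 = (27/3^4)n^4 with 27/3^4 < 1), Case 3 applies: T(n) = Θ(f(n)) = O(n^4).

Answer: O(n^4) - Case 3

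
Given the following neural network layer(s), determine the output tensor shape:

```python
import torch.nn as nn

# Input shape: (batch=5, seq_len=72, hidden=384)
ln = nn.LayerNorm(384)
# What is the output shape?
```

Input: (5, 72, 384) -> Output: (5, 72, 384)

Answer: (5, 72, 384)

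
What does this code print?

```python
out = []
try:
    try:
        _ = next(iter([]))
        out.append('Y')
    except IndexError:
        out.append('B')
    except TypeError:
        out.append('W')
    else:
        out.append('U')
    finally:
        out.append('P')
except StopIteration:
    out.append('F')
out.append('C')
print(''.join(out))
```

Execution trace: 'P' (finally) → 'F' (outer except StopIteration) → 'C' (after the try/except). Output: PFC

Answer: PFC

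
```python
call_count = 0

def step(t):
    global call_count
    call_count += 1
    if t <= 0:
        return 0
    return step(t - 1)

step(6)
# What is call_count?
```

Linear recursion stepping by 1: 7 calls from t=6 down to ≤0.

Answer: 7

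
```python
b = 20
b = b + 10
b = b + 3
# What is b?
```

Trace:
`b = 20` → b = 20
`b = b + 10` → b = 30
`b = b + 3` → b = 33
So b = 33

Answer: 33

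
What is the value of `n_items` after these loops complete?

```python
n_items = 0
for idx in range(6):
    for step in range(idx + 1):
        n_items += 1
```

Triangle: 1 + 2 + ... + 6
`n_items` takes the values: 0 → 1 → 2 → 3 → 4 → 5 → 6 → 7 → 8 → 9 → 10 → 11 → 12 → 13 → 14 → 15 → 16 → 17 → 18 → 19 → 20 → 21

Answer: 21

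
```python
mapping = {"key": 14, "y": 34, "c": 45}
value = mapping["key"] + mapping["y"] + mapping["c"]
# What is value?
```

Trace:
`mapping = {"key": 14, "y": 34, "c": 45}` → mapping = {'key': 14, 'y': 34, 'c': 45}
`value = mapping["key"] + mapping["y"] + mapping["c"]` → value = 93
So value = 93

Answer: 93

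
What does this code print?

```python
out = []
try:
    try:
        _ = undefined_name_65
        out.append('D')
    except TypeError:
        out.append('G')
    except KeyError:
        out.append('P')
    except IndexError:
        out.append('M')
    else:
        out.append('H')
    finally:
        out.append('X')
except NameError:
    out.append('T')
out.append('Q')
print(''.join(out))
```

Execution trace: 'X' (finally) → 'T' (outer except NameError) → 'Q' (after the try/except). Output: XTQ

Answer: XTQ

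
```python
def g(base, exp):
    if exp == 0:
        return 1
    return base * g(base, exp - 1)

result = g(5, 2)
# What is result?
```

g(5, 2) = 5 * 5 = 25

Answer: 25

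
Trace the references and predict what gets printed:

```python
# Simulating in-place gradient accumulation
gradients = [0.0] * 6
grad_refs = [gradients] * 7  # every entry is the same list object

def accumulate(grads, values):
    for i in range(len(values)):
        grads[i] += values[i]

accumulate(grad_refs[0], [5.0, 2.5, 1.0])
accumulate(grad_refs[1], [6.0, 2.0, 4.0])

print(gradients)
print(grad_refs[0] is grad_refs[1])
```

Key concept: gradient accumulation aliasing.
Step by step:
`gradients = [0.0] * 6` → gradients = [0.0, 0.0, 0.0, 0.0, 0.0, 0.0]
`grad_refs = [gradients] * 7` → grad_refs = [[0.0, 0.0, 0.0, 0.0, 0.0, 0.0], [0.0, 0.0, 0.0, 0.0, 0.0, 0.0], [0.0, 0.0, 0.0, 0.0, 0.0, 0.0], [0.0, 0.0, 0.0, 0.0, 0.0, 0.0], [0.0, 0.0, 0.0, 0.0, 0.0, 0.0], [0.0, 0.0, 0.0, 0.0, 0.0, 0.0], [0.0, 0.0, 0.0, 0.0, 0.0, 0.0]]
`accumulate(grad_refs[0], [5.0, 2.5, 1.0])` → gradients = [5.0, 2.5, 1.0, 0.0, 0.0, 0.0]; grad_refs = [[5.0, 2.5, 1.0, 0.0, 0.0, 0.0], [5.0, 2.5, 1.0, 0.0, 0.0, 0.0], [5.0, 2.5, 1.0, 0.0, 0.0, 0.0], [5.0, 2.5, 1.0, 0.0, 0.0, 0.0], [5.0, 2.5, 1.0, 0.0, 0.0, 0.0], [5.0, 2.5, 1.0, 0.0, 0.0, 0.0], [5.0, 2.5, 1.0, 0.0, 0.0, 0.0]]
`accumulate(grad_refs[1], [6.0, 2.0, 4.0])` → gradients = [11.0, 4.5, 5.0, 0.0, 0.0, 0.0]; grad_refs = [[11.0, 4.5, 5.0, 0.0, 0.0, 0.0], [11.0, 4.5, 5.0, 0.0, 0.0, 0.0], [11.0, 4.5, 5.0, 0.0, 0.0, 0.0], [11.0, 4.5, 5.0, 0.0, 0.0, 0.0], [11.0, 4.5, 5.0, 0.0, 0.0, 0.0], [11.0, 4.5, 5.0, 0.0, 0.0, 0.0], [11.0, 4.5, 5.0, 0.0, 0.0, 0.0]]
`print(gradients)` → prints [11.0, 4.5, 5.0, 0.0, 0.0, 0.0]
`print(grad_refs[0] is grad_refs[1])` → prints True

Answer:
[11.0, 4.5, 5.0, 0.0, 0.0, 0.0]
True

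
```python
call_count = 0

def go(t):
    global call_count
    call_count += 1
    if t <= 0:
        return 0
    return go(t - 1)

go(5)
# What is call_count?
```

Linear recursion stepping by 1: 6 calls from t=5 down to ≤0.

Answer: 6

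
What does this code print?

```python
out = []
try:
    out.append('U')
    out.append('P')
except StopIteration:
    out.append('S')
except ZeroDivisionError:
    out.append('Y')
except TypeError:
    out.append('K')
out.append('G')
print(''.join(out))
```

Execution trace: 'U' (try body) → 'P' (try body, no exception) → 'G' (after the try/except). Output: UPG

Answer: UPG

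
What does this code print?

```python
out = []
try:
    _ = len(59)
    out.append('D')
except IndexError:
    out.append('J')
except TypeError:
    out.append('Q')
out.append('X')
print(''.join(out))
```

Execution trace: 'Q' (except TypeError) → 'X' (after the try/except). Output: QX

Answer: QX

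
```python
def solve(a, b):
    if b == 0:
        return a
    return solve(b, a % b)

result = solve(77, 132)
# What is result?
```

solve(77, 132) -> solve(132, 77) -> solve(77, 55) -> solve(55, 22) -> solve(22, 11) -> solve(11, 0) -> 11

Answer: 11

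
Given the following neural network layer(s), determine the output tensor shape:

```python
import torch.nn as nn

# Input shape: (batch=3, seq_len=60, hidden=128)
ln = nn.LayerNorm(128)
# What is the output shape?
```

Input: (3, 60, 128) -> Output: (3, 60, 128)

Answer: (3, 60, 128)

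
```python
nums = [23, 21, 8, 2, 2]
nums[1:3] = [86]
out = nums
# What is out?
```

Trace:
`nums = [23, 21, 8, 2, 2]` → nums = [23, 21, 8, 2, 2]
`nums[1:3] = [86]` → nums = [23, 86, 2, 2]
`out = nums` → out = [23, 86, 2, 2]
So out = [23, 86, 2, 2]

Answer: [23, 86, 2, 2]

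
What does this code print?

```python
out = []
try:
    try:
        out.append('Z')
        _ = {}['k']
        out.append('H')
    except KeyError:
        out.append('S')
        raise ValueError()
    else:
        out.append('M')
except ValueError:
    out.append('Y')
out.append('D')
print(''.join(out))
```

Execution trace: 'Z' (inner try body) → 'S' (inner except KeyError) → 'Y' (outer except ValueError) → 'D' (after the try/except). Output: ZSYD

Answer: ZSYD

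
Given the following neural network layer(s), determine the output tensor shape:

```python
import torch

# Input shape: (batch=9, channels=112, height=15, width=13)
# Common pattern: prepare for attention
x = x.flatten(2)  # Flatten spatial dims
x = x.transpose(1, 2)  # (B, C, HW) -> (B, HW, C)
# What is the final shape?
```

Input: (9, 112, 15, 13) -> after flatten(2): (9, 112, 195) -> Output: (9, 195, 112)

Answer: (9, 195, 112)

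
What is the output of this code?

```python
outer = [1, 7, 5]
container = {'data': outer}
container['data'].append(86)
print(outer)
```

Key concept: dict holds reference to list.
Step by step:
`outer = [1, 7, 5]` → outer = [1, 7, 5]
`container = {'data': outer}` → container = {'data': [1, 7, 5]}
`container['data'].append(86)` → outer = [1, 7, 5, 86]; container = {'data': [1, 7, 5, 86]}
`print(outer)` → prints [1, 7, 5, 86]

Answer: [1, 7, 5, 86]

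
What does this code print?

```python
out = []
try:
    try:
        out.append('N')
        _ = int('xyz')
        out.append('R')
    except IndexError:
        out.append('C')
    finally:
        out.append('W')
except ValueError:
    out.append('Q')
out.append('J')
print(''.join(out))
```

Execution trace: 'N' (try body) → 'W' (finally) → 'Q' (outer except ValueError) → 'J' (after the try/except). Output: NWQJ

Answer: NWQJ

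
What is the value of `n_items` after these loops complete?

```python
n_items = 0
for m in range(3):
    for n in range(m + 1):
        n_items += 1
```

Triangle: 1 + 2 + ... + 3
`n_items` takes the values: 0 → 1 → 2 → 3 → 4 → 5 → 6

Answer: 6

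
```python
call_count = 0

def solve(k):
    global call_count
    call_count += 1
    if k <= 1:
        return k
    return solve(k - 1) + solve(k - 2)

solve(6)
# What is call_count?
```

Calls(k) = 1 + Calls(k-1) + Calls(k-2); Calls(0)=Calls(1)=1. For k=6 this gives 25.

Answer: 25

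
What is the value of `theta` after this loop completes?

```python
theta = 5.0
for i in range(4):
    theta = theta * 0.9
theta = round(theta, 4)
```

Exponential decay: 5.0 * 0.9^4
`theta` takes the values: 5.0 → 4.5 → 4.05 → 3.645 → 3.2805

Answer: 3.2805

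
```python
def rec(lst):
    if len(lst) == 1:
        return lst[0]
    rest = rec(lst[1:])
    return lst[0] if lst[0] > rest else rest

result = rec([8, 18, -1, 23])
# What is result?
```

Recursive max over [8, 18, -1, 23] = 23

Answer: 23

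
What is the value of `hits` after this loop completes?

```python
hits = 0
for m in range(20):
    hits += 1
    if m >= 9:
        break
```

Loop breaks when m reaches 9, hits is 10
`hits` takes the values: 0 → 1 → 2 → 3 → 4 → 5 → 6 → 7 → 8 → 9 → 10

Answer: 10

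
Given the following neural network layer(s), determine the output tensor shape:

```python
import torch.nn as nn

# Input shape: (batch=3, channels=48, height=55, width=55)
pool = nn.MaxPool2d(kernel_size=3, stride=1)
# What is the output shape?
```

Input: (3, 48, 55, 55) -> Output: (3, 48, 53, 53)

Answer: (3, 48, 53, 53)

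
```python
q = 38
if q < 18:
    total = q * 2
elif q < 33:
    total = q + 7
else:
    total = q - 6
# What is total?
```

Trace:
`q = 38` → q = 38
`if q < 18: ...` → q < 18 is False, q < 33 is False, take else branch → total = 32
So total = 32

Answer: 32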